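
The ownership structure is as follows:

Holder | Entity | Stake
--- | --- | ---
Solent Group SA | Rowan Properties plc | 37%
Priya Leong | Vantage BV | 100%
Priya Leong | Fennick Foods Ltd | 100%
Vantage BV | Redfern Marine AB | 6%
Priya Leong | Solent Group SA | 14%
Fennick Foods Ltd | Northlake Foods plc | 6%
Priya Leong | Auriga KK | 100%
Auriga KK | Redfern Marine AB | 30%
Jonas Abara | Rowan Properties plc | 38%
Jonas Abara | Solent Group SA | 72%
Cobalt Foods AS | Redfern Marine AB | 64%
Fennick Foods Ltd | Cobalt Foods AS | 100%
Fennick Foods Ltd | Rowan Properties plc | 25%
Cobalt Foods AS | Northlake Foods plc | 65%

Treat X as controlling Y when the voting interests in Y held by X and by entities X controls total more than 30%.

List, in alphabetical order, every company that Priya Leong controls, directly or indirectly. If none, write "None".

Priya holds 100% of Vantage, so Priya controls Vantage.
Priya holds 100% of Fennick, so Priya controls Fennick.
Priya holds 100% of Auriga, so Priya controls Auriga.
Fennick holds 100% of Cobalt, so Priya controls Cobalt.
Cobalt and Fennick together hold 65% + 6% = 71% of Northlake, so Priya controls Northlake.
Auriga and Cobalt and Vantage together hold 30% + 64% + 6% = 100% of Redfern, so Priya controls Redfern.
No other company's threshold is met.

Auriga KK, Cobalt Foods AS, Fennick Foods Ltd, Northlake Foods plc, Redfern Marine AB, Vantage BV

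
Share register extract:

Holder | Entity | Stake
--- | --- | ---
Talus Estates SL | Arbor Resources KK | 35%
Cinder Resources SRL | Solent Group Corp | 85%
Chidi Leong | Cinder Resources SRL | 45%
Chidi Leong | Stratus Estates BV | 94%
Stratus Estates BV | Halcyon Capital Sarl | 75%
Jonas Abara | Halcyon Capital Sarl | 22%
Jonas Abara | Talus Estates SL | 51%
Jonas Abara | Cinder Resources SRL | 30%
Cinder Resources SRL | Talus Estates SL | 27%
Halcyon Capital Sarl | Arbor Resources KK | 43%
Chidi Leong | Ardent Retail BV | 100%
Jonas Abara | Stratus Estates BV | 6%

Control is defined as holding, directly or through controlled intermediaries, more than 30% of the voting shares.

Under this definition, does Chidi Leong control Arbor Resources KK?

Chidi holds 94% of Stratus, so Chidi controls Stratus.
Stratus holds 75% of Halcyon, so Chidi controls Halcyon.
Halcyon holds 43% of Arbor, so Chidi controls Arbor.

Yes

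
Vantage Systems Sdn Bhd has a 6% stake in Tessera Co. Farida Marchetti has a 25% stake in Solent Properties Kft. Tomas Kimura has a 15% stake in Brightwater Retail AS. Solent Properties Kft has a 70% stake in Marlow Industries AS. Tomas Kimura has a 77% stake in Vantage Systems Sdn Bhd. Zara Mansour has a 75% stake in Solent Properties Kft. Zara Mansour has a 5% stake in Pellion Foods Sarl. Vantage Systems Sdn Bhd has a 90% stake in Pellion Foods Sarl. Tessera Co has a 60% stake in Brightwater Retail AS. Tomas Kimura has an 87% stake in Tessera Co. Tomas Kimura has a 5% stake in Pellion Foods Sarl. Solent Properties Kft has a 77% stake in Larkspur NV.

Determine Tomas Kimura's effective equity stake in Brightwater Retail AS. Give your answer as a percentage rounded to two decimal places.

Tomas reaches Brightwater along 3 paths.
Via Tessera: 87% × 60% = 52.2%.
Via Vantage → Tessera: 77% × 6% × 60% = 2.772%.
Direct stake: 15% = 15%.
Total: 52.2% + 2.772% + 15% = 69.972%.
Rounded: 69.97%.

69.97%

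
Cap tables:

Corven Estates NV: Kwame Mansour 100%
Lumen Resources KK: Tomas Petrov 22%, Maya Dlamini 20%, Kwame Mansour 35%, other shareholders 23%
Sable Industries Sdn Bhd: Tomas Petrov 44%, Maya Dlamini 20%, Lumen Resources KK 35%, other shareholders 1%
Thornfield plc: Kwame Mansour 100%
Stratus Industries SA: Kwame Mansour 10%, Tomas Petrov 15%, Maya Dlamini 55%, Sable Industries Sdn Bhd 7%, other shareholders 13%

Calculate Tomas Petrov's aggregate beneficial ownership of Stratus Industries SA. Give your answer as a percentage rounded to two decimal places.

Tomas reaches Stratus along 3 paths.
Direct stake: 15% = 15%.
Via Sable: 44% × 7% = 3.08%.
Via Lumen → Sable: 22% × 35% × 7% = 0.539%.
Total: 15% + 3.08% + 0.539% = 18.619%.
Rounded: 18.62%.

18.62%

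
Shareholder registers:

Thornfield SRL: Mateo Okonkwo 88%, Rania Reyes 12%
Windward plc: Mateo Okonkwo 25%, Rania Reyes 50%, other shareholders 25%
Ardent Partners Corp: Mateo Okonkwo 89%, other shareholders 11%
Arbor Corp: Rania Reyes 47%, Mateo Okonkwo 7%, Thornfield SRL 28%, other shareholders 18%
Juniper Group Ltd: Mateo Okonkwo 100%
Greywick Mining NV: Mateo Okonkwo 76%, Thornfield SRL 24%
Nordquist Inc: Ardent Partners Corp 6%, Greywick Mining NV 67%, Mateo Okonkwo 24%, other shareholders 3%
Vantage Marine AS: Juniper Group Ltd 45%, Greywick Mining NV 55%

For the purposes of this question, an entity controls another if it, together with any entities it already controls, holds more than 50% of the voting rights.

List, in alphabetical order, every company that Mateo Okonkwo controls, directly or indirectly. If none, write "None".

Ardent Partners Corp, Greywick Mining NV, Juniper Group Ltd, Nordquist Inc, Thornfield SRL, Vantage Marine AS

Mateo holds 88% of Thornfield, so Mateo controls Thornfield.
Mateo holds 89% of Ardent, so Mateo controls Ardent.
Mateo holds 100% of Juniper, so Mateo controls Juniper.
Mateo and Thornfield together hold 76% + 24% = 100% of Greywick, so Mateo controls Greywick.
Ardent and Greywick and Mateo together hold 6% + 67% + 24% = 97% of Nordquist, so Mateo controls Nordquist.
Juniper and Greywick together hold 45% + 55% = 100% of Vantage, so Mateo controls Vantage.
No other company's threshold is met.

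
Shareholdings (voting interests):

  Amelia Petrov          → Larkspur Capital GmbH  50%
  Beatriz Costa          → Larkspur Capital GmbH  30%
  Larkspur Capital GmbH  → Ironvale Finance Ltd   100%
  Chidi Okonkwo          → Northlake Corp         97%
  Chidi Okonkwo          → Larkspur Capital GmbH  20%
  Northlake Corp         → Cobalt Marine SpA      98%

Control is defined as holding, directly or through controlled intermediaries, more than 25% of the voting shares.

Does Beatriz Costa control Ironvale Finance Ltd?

Beatriz holds 30% of Larkspur, so Beatriz controls Larkspur.
Larkspur holds 100% of Ironvale, so Beatriz controls Ironvale.

Yes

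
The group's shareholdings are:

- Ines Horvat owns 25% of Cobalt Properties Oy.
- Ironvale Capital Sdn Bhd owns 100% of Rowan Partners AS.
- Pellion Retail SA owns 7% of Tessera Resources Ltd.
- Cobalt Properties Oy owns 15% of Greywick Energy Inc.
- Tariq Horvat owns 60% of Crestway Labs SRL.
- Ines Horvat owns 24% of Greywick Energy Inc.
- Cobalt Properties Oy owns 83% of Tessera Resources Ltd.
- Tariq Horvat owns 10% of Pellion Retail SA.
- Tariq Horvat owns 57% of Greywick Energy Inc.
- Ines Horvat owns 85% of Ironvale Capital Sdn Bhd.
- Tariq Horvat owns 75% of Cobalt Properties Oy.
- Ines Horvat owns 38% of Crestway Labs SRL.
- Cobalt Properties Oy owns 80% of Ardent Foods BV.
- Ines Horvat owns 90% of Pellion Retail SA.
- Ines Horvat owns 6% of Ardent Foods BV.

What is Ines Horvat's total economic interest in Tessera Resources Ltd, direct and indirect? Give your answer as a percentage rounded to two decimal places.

Ines reaches Tessera along 2 paths.
Via Pellion: 90% × 7% = 6.3%.
Via Cobalt: 25% × 83% = 20.75%.
Total: 6.3% + 20.75% = 27.05%.

27.05%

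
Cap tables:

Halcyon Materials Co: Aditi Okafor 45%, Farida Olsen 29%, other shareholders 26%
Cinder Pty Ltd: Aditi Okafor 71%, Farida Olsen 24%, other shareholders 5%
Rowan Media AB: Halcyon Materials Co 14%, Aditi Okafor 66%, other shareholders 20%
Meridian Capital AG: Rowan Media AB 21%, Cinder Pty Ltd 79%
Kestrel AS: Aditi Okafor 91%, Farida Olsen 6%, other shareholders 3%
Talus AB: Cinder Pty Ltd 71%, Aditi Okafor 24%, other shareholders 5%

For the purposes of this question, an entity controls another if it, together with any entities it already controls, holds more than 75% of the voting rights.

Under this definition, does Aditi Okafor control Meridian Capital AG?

No

Aditi holds 91% of Kestrel, so Aditi controls Kestrel.
Neither Aditi nor any entity Aditi controls holds any voting interest in Meridian.
So Aditi does not control Meridian.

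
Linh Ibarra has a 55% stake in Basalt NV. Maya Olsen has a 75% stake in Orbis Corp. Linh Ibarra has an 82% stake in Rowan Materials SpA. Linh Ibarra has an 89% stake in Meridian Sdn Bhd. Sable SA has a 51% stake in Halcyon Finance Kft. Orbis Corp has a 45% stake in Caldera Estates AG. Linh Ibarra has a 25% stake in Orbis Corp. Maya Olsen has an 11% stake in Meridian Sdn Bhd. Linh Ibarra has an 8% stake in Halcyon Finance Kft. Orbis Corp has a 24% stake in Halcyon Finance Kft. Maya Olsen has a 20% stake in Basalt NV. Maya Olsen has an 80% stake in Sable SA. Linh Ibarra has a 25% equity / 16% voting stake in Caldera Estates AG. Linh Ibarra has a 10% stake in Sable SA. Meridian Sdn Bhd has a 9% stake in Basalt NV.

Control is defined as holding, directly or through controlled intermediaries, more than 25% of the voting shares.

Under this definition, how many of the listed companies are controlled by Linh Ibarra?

3

Linh holds 89% of Meridian, so Linh controls Meridian.
Linh holds 82% of Rowan, so Linh controls Rowan.
Meridian and Linh together hold 9% + 55% = 64% of Basalt, so Linh controls Basalt.
No other company's threshold is met.
Linh controls 3 companies.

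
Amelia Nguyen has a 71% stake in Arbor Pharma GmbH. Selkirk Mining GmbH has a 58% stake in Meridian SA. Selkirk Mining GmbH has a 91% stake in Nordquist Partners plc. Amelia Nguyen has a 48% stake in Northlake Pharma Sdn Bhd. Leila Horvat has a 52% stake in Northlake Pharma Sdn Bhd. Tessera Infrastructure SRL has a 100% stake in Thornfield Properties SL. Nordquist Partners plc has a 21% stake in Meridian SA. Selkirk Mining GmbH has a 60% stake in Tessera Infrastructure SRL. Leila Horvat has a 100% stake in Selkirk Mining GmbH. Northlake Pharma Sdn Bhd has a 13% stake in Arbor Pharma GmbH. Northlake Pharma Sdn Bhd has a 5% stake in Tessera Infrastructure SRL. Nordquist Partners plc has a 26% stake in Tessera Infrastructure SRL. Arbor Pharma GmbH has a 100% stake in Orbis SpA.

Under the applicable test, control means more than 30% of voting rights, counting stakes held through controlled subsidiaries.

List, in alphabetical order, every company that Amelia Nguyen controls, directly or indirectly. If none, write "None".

Arbor Pharma GmbH, Northlake Pharma Sdn Bhd, Orbis SpA

Amelia holds 48% of Northlake, so Amelia controls Northlake.
Northlake and Amelia together hold 13% + 71% = 84% of Arbor, so Amelia controls Arbor.
Arbor holds 100% of Orbis, so Amelia controls Orbis.
No other company's threshold is met.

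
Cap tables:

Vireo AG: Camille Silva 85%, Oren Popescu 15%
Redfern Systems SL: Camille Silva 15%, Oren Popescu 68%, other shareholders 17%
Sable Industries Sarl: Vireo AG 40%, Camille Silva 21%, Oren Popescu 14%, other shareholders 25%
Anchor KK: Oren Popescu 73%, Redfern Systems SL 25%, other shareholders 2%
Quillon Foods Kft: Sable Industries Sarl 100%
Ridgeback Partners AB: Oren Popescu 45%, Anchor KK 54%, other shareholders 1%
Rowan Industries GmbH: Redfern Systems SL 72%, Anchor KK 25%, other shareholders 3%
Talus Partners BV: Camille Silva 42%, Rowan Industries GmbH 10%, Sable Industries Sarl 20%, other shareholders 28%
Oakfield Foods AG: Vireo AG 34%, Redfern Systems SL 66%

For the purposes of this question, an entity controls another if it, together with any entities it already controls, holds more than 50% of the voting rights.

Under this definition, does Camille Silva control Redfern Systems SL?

Camille holds 85% of Vireo, so Camille controls Vireo.
Vireo and Camille together hold 40% + 21% = 61% of Sable, so Camille controls Sable.
Sable holds 100% of Quillon, so Camille controls Quillon.
Camille and Sable together hold 42% + 20% = 62% of Talus, so Camille controls Talus.
In Redfern, Camille's side holds only 15%, not > 50%.
So Camille does not control Redfern.

No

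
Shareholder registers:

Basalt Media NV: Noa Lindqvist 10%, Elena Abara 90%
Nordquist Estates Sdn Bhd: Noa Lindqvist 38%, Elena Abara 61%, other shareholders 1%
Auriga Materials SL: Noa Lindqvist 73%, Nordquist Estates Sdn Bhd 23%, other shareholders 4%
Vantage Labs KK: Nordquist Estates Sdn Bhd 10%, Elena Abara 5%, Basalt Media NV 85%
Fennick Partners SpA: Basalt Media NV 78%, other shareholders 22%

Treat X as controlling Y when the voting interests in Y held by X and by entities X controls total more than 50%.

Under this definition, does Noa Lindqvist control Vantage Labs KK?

No

Noa holds 73% of Auriga, so Noa controls Auriga.
Neither Noa nor any entity Noa controls holds any voting interest in Vantage.
So Noa does not control Vantage.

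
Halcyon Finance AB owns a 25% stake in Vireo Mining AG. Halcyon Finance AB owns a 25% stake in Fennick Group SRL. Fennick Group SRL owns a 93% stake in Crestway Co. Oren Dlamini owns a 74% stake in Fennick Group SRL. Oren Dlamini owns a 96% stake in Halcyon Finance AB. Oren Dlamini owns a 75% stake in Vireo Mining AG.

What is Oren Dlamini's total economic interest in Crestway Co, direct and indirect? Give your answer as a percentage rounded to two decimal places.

Oren reaches Crestway along 2 paths.
Via Fennick: 74% × 93% = 68.82%.
Via Halcyon → Fennick: 96% × 25% × 93% = 22.32%.
Total: 68.82% + 22.32% = 91.14%.

91.14%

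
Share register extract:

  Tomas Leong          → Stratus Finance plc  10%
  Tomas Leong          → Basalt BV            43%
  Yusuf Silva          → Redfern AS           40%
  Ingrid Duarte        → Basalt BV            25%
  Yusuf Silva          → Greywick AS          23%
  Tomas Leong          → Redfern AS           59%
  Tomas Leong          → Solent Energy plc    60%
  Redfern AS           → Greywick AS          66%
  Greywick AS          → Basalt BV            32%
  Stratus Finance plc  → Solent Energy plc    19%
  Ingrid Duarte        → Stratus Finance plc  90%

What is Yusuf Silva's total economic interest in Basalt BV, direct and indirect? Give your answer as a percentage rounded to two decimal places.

15.81%

Yusuf reaches Basalt along 2 paths.
Via Greywick: 23% × 32% = 7.36%.
Via Redfern → Greywick: 40% × 66% × 32% = 8.448%.
Total: 7.36% + 8.448% = 15.808%.
Rounded: 15.81%.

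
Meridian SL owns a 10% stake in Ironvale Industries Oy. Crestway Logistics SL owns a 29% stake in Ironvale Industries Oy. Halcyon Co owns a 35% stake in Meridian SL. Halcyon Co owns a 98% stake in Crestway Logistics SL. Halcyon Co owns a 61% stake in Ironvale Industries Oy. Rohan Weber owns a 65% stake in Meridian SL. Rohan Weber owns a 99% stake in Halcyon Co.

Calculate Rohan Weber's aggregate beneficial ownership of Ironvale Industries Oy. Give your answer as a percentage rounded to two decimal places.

Rohan reaches Ironvale along 4 paths.
Via Halcyon: 99% × 61% = 60.39%.
Via Halcyon → Crestway: 99% × 98% × 29% = 28.1358%.
Via Meridian: 65% × 10% = 6.5%.
Via Halcyon → Meridian: 99% × 35% × 10% = 3.465%.
Total: 60.39% + 28.1358% + 6.5% + 3.465% = 98.4908%.
Rounded: 98.49%.

98.49%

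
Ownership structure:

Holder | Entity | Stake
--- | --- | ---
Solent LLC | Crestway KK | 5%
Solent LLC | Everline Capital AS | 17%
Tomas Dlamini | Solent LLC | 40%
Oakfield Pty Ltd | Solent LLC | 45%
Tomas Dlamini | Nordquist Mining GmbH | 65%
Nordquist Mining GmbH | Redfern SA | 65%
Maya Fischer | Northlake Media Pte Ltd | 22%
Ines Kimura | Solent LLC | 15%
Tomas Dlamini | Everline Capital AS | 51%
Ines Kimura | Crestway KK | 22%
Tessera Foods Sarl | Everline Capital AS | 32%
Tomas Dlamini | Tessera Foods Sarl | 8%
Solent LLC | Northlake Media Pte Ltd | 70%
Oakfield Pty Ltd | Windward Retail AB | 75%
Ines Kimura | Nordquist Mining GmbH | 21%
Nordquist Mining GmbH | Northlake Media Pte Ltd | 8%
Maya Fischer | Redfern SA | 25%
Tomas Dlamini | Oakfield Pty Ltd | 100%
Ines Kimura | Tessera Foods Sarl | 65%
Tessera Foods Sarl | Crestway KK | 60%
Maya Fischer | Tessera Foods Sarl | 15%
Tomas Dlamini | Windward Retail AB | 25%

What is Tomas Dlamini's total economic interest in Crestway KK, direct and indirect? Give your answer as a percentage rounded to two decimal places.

9.05%

Tomas reaches Crestway along 3 paths.
Via Solent: 40% × 5% = 2%.
Via Oakfield → Solent: 100% × 45% × 5% = 2.25%.
Via Tessera: 8% × 60% = 4.8%.
Total: 2% + 2.25% + 4.8% = 9.05%.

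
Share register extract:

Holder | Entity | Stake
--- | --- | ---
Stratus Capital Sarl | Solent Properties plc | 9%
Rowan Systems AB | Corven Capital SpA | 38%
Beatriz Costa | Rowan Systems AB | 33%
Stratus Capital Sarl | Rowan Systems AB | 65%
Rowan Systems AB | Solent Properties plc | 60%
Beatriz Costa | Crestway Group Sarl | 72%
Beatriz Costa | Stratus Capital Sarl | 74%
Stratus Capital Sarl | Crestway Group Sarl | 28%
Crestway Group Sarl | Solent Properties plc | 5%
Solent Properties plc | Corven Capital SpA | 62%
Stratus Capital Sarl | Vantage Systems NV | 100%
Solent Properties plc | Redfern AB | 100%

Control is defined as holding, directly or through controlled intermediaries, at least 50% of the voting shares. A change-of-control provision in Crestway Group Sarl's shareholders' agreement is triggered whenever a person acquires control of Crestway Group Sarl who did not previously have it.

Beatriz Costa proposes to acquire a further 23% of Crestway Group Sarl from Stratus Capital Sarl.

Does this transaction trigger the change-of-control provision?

No

The purchase adds only to Beatriz's holdings (Stratus's stake shrinks), so Beatriz is the only person who could newly come to control Crestway.
Beatriz holds 74% of Stratus, so Beatriz controls Stratus.
Beatriz and Stratus together hold 72% + 28% = 100% of Crestway, so Beatriz controls Crestway.
So Beatriz already controls Crestway before the transaction.
After the purchase, Beatriz's direct stake in Crestway rises to 72% + 23% = 95%, and Stratus's stake falls to 5%.
Beatriz controlled Crestway already, so this is not a new person acquiring control; every other person's position is unchanged or reduced.
No new person acquires control, so the clause is not triggered.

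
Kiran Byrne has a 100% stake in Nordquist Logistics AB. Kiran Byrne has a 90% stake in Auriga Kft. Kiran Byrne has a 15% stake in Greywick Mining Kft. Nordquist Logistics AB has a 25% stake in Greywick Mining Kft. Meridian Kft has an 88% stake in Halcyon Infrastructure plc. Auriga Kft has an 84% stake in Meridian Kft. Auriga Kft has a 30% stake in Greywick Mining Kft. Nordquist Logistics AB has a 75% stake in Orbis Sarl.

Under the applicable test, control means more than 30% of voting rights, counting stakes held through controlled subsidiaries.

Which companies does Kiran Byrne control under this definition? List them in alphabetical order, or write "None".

Kiran holds 90% of Auriga, so Kiran controls Auriga.
Kiran holds 100% of Nordquist, so Kiran controls Nordquist.
Auriga holds 84% of Meridian, so Kiran controls Meridian.
Meridian holds 88% of Halcyon, so Kiran controls Halcyon.
Auriga and Kiran and Nordquist together hold 30% + 15% + 25% = 70% of Greywick, so Kiran controls Greywick.
Nordquist holds 75% of Orbis, so Kiran controls Orbis.

Auriga Kft, Greywick Mining Kft, Halcyon Infrastructure plc, Meridian Kft, Nordquist Logistics AB, Orbis Sarl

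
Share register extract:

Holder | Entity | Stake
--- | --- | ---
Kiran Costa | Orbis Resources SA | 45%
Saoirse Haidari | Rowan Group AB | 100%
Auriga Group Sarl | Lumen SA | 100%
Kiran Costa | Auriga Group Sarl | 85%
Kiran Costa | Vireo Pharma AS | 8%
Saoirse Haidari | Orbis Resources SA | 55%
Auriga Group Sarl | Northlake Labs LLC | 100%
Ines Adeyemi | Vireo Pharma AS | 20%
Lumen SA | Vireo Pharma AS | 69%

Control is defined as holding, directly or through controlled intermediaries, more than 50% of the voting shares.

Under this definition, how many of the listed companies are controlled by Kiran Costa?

4

Kiran holds 85% of Auriga, so Kiran controls Auriga.
Auriga holds 100% of Lumen, so Kiran controls Lumen.
Auriga holds 100% of Northlake, so Kiran controls Northlake.
Lumen and Kiran together hold 69% + 8% = 77% of Vireo, so Kiran controls Vireo.
No other company's threshold is met.
Kiran controls 4 companies.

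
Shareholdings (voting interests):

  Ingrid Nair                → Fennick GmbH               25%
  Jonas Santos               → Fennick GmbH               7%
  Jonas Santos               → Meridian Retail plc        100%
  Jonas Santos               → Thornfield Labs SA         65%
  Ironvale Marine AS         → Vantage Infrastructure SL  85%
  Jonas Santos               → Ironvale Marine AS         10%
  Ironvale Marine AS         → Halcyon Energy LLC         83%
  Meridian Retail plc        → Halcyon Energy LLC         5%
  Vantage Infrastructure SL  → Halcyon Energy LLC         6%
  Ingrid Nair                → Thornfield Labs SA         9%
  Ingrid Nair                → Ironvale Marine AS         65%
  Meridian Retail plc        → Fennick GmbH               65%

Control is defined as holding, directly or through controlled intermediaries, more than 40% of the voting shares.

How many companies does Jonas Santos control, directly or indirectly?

3

Jonas holds 65% of Thornfield, so Jonas controls Thornfield.
Jonas holds 100% of Meridian, so Jonas controls Meridian.
Meridian and Jonas together hold 65% + 7% = 72% of Fennick, so Jonas controls Fennick.
No other company's threshold is met.
Jonas controls 3 companies.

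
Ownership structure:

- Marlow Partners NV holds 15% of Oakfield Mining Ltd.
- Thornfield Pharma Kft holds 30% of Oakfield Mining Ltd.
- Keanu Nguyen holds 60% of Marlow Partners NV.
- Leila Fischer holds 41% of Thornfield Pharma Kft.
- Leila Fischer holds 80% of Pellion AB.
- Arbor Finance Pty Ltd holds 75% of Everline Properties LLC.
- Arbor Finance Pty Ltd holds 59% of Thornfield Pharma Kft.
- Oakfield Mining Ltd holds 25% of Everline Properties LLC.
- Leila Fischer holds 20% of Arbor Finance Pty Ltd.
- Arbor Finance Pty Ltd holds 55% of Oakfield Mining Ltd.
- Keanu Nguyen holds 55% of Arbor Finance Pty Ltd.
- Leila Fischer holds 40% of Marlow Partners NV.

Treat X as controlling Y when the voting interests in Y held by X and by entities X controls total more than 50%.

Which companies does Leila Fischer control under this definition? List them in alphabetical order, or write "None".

Pellion AB

Leila holds 80% of Pellion, so Leila controls Pellion.
No other company's threshold is met.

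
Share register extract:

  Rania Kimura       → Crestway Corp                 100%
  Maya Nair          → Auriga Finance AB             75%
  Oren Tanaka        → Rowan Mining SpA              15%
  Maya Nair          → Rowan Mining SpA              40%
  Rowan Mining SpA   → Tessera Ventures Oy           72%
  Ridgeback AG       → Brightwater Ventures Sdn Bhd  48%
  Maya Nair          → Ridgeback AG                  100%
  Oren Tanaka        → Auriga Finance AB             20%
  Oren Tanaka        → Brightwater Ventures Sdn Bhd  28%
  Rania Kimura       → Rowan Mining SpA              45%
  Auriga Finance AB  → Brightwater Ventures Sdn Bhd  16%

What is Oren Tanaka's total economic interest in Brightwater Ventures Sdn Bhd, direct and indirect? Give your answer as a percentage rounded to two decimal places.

31.20%

Oren reaches Brightwater along 2 paths.
Direct stake: 28% = 28%.
Via Auriga: 20% × 16% = 3.2%.
Total: 28% + 3.2% = 31.2%.
Rounded: 31.20%.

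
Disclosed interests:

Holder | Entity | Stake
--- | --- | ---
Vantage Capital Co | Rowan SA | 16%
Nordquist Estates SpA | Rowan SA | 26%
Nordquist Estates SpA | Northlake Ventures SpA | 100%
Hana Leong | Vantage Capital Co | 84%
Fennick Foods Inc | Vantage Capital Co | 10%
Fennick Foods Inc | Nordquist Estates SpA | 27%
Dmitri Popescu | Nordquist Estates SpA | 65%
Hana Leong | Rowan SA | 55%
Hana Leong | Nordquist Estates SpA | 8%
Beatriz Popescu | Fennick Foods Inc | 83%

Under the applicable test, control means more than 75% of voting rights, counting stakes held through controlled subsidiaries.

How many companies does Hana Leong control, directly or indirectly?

1

Hana holds 84% of Vantage, so Hana controls Vantage.
No other company's threshold is met.
Hana controls 1 company.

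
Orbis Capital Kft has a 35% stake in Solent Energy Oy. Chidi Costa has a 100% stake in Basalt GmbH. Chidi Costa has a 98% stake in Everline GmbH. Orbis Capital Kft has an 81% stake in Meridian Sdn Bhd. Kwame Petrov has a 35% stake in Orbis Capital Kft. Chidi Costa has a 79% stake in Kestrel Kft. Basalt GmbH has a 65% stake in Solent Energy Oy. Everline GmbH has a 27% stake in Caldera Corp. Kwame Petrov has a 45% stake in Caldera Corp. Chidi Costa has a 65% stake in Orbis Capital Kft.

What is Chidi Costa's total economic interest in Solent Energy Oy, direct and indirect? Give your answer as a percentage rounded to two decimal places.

Chidi reaches Solent along 2 paths.
Via Basalt: 100% × 65% = 65%.
Via Orbis: 65% × 35% = 22.75%.
Total: 65% + 22.75% = 87.75%.

87.75%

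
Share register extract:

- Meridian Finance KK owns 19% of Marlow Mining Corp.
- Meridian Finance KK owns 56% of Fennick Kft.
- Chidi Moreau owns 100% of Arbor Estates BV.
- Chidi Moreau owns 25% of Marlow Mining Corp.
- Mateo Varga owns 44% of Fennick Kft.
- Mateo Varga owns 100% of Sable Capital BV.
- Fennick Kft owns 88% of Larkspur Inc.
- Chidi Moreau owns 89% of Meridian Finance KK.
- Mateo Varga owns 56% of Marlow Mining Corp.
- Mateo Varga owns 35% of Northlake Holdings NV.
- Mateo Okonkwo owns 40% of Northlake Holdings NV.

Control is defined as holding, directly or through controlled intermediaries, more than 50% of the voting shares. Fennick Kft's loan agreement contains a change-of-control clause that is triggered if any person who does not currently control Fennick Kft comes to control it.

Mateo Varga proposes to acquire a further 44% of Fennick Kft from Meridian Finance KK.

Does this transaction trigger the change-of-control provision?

The purchase adds only to Mateo Varga's holdings (Meridian's stake shrinks), so Mateo Varga is the only person who could newly come to control Fennick.
Mateo Varga holds 100% of Sable, so Mateo Varga controls Sable.
Mateo Varga holds 56% of Marlow, so Mateo Varga controls Marlow.
In Fennick, Mateo Varga's side holds only 44%, not > 50%.
So before the transaction, Mateo Varga does not control Fennick.
After the purchase, Mateo Varga's direct stake in Fennick rises to 44% + 44% = 88%, and Meridian's stake falls to 12%.
Mateo Varga holds 88% of Fennick, so Mateo Varga controls Fennick.
Mateo Varga did not control Fennick before and does after, so the clause is triggered.

Yes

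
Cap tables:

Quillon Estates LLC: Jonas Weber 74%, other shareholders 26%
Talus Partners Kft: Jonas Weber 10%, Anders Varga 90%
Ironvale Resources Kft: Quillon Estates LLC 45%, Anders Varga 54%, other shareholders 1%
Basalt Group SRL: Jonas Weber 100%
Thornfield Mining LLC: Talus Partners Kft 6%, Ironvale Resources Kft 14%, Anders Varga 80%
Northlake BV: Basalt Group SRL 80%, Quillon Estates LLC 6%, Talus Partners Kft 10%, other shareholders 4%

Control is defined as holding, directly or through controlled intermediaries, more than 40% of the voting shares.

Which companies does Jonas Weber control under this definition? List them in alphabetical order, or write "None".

Jonas holds 74% of Quillon, so Jonas controls Quillon.
Quillon holds 45% of Ironvale, so Jonas controls Ironvale.
Jonas holds 100% of Basalt, so Jonas controls Basalt.
Basalt and Quillon together hold 80% + 6% = 86% of Northlake, so Jonas controls Northlake.
No other company's threshold is met.

Basalt Group SRL, Ironvale Resources Kft, Northlake BV, Quillon Estates LLC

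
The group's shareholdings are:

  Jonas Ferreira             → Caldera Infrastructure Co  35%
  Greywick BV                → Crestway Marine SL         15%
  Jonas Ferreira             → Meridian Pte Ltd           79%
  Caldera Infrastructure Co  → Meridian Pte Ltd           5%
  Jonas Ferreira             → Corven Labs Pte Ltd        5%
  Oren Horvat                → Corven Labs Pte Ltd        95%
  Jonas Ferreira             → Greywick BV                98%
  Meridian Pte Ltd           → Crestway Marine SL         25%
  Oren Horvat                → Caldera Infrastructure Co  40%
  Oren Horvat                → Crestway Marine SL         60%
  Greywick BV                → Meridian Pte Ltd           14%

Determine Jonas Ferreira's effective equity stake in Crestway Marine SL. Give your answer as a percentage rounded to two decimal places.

38.32%

Jonas reaches Crestway along 4 paths.
Via Greywick: 98% × 15% = 14.7%.
Via Greywick → Meridian: 98% × 14% × 25% = 3.43%.
Via Meridian: 79% × 25% = 19.75%.
Via Caldera → Meridian: 35% × 5% × 25% = 0.4375%.
Total: 14.7% + 3.43% + 19.75% + 0.4375% = 38.3175%.
Rounded: 38.32%.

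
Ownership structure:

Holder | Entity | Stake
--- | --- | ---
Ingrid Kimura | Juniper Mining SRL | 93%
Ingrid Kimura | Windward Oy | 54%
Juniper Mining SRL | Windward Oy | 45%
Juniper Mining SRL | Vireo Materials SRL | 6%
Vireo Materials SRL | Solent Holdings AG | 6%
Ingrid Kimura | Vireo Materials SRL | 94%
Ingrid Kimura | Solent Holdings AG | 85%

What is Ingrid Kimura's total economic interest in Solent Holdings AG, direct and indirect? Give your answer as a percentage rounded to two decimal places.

Ingrid reaches Solent along 3 paths.
Via Vireo: 94% × 6% = 5.64%.
Via Juniper → Vireo: 93% × 6% × 6% = 0.3348%.
Direct stake: 85% = 85%.
Total: 5.64% + 0.3348% + 85% = 90.9748%.
Rounded: 90.97%.

90.97%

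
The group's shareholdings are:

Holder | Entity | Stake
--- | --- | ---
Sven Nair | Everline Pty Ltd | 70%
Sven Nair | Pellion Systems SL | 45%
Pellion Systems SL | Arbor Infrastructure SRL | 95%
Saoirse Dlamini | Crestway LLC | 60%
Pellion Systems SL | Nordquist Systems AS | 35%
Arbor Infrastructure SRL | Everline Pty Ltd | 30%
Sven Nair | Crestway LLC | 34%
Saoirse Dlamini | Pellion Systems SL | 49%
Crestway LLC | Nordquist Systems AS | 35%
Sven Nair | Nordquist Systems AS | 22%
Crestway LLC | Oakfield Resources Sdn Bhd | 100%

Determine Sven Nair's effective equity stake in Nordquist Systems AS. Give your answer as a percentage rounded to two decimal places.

Sven reaches Nordquist along 3 paths.
Via Pellion: 45% × 35% = 15.75%.
Via Crestway: 34% × 35% = 11.9%.
Direct stake: 22% = 22%.
Total: 15.75% + 11.9% + 22% = 49.65%.

49.65%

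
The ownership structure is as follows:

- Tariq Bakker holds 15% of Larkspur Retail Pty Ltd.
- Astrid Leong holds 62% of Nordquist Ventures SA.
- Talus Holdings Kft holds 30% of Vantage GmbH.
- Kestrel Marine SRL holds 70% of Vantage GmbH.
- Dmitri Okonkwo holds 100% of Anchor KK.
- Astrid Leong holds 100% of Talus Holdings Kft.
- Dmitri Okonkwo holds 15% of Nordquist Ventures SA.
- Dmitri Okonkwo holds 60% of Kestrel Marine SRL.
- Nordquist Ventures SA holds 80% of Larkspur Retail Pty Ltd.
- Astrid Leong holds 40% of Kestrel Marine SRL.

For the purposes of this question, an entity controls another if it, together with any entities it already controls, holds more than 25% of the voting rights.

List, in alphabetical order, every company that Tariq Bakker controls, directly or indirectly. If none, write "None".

Tariq's largest direct stake is 15% in Larkspur, which does not meet the threshold.

None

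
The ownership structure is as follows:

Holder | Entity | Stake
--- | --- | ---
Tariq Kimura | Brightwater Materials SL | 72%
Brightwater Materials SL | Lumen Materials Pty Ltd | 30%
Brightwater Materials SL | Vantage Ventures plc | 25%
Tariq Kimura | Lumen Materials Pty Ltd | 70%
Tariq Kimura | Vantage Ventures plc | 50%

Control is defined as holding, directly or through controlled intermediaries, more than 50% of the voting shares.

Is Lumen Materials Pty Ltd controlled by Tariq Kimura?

Tariq holds 72% of Brightwater, so Tariq controls Brightwater.
Tariq and Brightwater together hold 70% + 30% = 100% of Lumen, so Tariq controls Lumen.

Yes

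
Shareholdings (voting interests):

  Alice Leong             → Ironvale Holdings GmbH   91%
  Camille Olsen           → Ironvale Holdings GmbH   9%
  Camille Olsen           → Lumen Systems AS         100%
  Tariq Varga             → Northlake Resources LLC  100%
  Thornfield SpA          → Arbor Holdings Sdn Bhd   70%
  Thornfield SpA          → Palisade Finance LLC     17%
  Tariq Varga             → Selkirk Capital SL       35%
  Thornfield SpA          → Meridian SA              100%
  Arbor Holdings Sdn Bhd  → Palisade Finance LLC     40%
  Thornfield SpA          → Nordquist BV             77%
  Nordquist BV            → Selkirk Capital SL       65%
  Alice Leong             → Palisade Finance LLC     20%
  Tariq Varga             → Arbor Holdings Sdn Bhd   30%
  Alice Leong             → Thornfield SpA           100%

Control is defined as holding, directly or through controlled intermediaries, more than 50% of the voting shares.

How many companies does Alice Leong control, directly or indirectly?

7

Alice holds 100% of Thornfield, so Alice controls Thornfield.
Thornfield holds 70% of Arbor, so Alice controls Arbor.
Alice holds 91% of Ironvale, so Alice controls Ironvale.
Thornfield holds 77% of Nordquist, so Alice controls Nordquist.
Thornfield holds 100% of Meridian, so Alice controls Meridian.
Alice and Thornfield and Arbor together hold 20% + 17% + 40% = 77% of Palisade, so Alice controls Palisade.
Nordquist holds 65% of Selkirk, so Alice controls Selkirk.
No other company's threshold is met.
Alice controls 7 companies.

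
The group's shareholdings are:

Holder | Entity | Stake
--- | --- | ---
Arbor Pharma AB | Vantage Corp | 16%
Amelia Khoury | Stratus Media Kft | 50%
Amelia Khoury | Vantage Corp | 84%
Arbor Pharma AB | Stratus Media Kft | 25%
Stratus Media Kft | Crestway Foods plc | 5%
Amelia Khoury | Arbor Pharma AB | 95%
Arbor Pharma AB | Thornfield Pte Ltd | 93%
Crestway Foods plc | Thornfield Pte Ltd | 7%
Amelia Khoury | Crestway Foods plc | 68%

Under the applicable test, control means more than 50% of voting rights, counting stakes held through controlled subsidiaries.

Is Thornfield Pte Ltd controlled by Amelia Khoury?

Yes

Amelia holds 95% of Arbor, so Amelia controls Arbor.
Arbor and Amelia together hold 25% + 50% = 75% of Stratus, so Amelia controls Stratus.
Amelia and Stratus together hold 68% + 5% = 73% of Crestway, so Amelia controls Crestway.
Arbor and Crestway together hold 93% + 7% = 100% of Thornfield, so Amelia controls Thornfield.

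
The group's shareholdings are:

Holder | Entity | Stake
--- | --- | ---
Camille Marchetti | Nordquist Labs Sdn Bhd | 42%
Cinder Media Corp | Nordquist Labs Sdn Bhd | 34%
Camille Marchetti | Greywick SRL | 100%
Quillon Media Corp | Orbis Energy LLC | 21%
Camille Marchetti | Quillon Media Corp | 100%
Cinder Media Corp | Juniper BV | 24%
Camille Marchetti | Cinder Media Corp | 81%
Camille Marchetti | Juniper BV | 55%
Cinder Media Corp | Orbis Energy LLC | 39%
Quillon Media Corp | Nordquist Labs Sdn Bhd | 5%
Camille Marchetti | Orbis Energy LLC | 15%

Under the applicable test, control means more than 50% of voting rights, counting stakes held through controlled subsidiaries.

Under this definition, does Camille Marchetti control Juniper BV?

Yes

Camille holds 81% of Cinder, so Camille controls Cinder.
Cinder and Camille together hold 24% + 55% = 79% of Juniper, so Camille controls Juniper.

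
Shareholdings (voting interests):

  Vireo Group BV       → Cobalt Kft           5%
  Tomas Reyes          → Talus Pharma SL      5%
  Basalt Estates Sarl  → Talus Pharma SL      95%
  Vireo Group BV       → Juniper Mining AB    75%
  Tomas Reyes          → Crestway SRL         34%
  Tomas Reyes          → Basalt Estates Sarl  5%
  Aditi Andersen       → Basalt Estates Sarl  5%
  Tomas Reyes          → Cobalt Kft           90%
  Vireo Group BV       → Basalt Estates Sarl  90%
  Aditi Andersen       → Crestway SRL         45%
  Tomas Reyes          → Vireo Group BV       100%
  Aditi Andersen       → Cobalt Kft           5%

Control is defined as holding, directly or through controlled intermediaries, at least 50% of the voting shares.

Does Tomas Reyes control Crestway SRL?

No

Tomas holds 100% of Vireo, so Tomas controls Vireo.
Tomas and Vireo together hold 90% + 5% = 95% of Cobalt, so Tomas controls Cobalt.
Vireo and Tomas together hold 90% + 5% = 95% of Basalt, so Tomas controls Basalt.
Vireo holds 75% of Juniper, so Tomas controls Juniper.
Tomas and Basalt together hold 5% + 95% = 100% of Talus, so Tomas controls Talus.
In Crestway, Tomas's side holds only 34%, not ≥ 50%.
So Tomas does not control Crestway.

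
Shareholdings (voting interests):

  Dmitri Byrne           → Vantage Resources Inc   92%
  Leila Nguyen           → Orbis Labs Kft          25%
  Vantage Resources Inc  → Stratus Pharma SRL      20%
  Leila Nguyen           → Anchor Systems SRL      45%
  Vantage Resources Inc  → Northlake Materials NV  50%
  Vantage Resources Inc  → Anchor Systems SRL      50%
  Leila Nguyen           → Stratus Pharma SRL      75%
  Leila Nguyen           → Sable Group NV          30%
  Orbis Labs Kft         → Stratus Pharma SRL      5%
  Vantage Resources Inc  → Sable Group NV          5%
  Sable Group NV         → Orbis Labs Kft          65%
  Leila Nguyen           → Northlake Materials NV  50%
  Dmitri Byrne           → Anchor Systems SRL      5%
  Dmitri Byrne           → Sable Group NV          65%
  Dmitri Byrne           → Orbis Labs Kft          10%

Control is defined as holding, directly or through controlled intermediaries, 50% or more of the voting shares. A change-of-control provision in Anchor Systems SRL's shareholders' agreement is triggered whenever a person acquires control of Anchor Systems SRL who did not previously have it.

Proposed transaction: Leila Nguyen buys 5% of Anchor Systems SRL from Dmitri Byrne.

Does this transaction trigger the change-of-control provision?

Yes

The purchase adds only to Leila's holdings (Dmitri's stake shrinks), so Leila is the only person who could newly come to control Anchor.
Leila holds 50% of Northlake, so Leila controls Northlake.
Leila holds 75% of Stratus, so Leila controls Stratus.
In Anchor, Leila's side holds only 45%, not ≥ 50%.
So before the transaction, Leila does not control Anchor.
After the purchase, Leila's direct stake in Anchor rises to 45% + 5% = 50%, and Dmitri's stake falls to 0%.
Leila holds 50% of Anchor, so Leila controls Anchor.
Leila did not control Anchor before and does after, so the clause is triggered.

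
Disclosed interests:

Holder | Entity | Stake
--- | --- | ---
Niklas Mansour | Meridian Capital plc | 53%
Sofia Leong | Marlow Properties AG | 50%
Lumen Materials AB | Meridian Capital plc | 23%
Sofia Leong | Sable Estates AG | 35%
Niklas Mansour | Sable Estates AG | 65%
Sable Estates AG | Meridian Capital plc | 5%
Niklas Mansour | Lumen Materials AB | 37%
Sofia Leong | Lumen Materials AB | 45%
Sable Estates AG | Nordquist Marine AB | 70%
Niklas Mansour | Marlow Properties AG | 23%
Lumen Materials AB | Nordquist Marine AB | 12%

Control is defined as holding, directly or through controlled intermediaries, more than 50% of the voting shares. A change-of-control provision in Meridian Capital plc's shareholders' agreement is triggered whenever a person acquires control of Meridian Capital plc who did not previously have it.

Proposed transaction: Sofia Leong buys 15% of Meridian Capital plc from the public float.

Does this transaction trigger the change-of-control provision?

The purchase changes only Sofia's holdings, so Sofia is the only person who could newly come to control Meridian.
Sofia's largest direct stake is 50% in Marlow, which does not meet the threshold, so Sofia controls no company.
Neither Sofia nor any entity Sofia controls holds any voting interest in Meridian.
So before the transaction, Sofia does not control Meridian.
After the purchase, Sofia holds 15% of Meridian directly.
After the transaction, Sofia's side holds 15% of Meridian, not > 50%, so Sofia still does not control Meridian.
No new person acquires control, so the clause is not triggered.

No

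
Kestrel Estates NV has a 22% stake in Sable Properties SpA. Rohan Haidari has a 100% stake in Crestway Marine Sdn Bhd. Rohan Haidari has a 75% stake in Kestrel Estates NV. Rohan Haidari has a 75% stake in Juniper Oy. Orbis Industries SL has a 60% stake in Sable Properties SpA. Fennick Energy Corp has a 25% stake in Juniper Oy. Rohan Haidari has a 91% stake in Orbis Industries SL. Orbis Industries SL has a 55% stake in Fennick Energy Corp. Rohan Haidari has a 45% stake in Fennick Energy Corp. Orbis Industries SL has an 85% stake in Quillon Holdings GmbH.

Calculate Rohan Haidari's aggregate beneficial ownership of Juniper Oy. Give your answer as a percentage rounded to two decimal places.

98.76%

Rohan reaches Juniper along 3 paths.
Direct stake: 75% = 75%.
Via Fennick: 45% × 25% = 11.25%.
Via Orbis → Fennick: 91% × 55% × 25% = 12.5125%.
Total: 75% + 11.25% + 12.5125% = 98.7625%.
Rounded: 98.76%.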